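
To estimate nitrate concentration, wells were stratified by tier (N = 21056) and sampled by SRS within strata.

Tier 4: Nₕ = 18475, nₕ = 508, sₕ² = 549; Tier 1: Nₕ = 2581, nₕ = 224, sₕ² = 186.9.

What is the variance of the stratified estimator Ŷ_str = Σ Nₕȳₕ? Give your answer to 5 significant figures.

Var(Ŷ_str) = Σₕ Nₕ²(1 − fₕ)sₕ²/nₕ.
Tier 4: 18475²·(1 − 508/18475)·549/508 = 3.5873078 × 10^8.
Tier 1: 2581²·(1 − 224/2581)·186.9/224 = 5.0758511 × 10^6.
Sum = 3.6380663 × 10^8.

3.6381 × 10^8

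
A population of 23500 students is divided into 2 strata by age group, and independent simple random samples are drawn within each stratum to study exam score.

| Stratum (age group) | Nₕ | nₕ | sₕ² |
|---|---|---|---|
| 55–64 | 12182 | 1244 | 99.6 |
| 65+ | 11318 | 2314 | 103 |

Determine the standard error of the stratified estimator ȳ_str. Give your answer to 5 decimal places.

0.16593

Var(ȳ_str) = Σₕ Wₕ²(1 − fₕ)sₕ²/nₕ with Wₕ = Nₕ/N, N = 23500.
55–64: Wₕ = 0.51838298; term = 0.51838298²·(1 − 0.10211788)·99.6/1244 = 0.019317893.
65+: Wₕ = 0.48161702; term = 0.48161702²·(1 − 0.20445308)·103/2314 = 0.0082137848.
Sum = 0.027531678.
SE = √(0.027531678) = 0.16593.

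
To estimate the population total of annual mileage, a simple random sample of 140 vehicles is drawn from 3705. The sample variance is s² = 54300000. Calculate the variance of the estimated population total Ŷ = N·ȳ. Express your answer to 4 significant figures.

5.123 × 10^12

Var(Ŷ) = N²·Var(ȳ) = N²·(1 − n/N)·s²/n.
f = 140/3705 = 0.03778677; Var(ȳ) = 0.96221323·54300000/140 = 373201.27.
Var(Ŷ) = 3705² · 373201.27 = 5.1229432 × 10^12.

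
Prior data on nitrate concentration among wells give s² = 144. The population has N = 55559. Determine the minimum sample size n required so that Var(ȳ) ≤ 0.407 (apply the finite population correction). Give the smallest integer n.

Without fpc, n₀ = s²/D = 144/0.407 = 353.8084.
With fpc, (1 − n/N)·s²/n ≤ D requires n ≥ n₀/(1 + n₀/N) = 353.8084/(1 + 353.8084/55559) = 351.5696.
Rounding up, n = 352.

352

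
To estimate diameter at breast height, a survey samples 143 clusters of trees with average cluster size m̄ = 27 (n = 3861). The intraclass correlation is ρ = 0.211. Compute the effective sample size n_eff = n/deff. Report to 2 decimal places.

595.28

deff = 1 + (27 − 1)·0.211 = 1 + 5.486 = 6.486.
n_eff = 3861 / 6.486 = 595.28.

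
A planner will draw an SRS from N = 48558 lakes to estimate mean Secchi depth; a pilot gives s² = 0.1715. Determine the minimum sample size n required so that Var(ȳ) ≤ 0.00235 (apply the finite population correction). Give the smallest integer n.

Without fpc, n₀ = s²/D = 0.1715/0.00235 = 72.9787.
With fpc, (1 − n/N)·s²/n ≤ D requires n ≥ n₀/(1 + n₀/N) = 72.9787/(1 + 72.9787/48558) = 72.8692.
Rounding up, n = 73.

73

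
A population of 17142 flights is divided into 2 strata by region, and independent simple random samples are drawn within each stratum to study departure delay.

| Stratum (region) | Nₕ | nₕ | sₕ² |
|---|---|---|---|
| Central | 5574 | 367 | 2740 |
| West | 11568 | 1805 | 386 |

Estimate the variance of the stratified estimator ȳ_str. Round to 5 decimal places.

0.81961

Var(ȳ_str) = Σₕ Wₕ²(1 − fₕ)sₕ²/nₕ with Wₕ = Nₕ/N, N = 17142.
Central: Wₕ = 0.32516626; term = 0.32516626²·(1 − 0.06584141)·2740/367 = 0.73742195.
West: Wₕ = 0.67483374; term = 0.67483374²·(1 − 0.15603389)·386/1805 = 0.082191837.
Sum = 0.81961379.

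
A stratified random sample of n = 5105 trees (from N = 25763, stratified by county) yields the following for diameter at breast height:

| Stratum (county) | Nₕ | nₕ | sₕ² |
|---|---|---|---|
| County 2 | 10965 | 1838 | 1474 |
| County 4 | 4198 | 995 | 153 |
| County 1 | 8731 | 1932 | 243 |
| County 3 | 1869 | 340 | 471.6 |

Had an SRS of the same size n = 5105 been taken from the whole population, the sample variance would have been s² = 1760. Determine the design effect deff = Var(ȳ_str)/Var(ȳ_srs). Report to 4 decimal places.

0.5110

Var(ȳ_str) = Σ Wₕ²(1−fₕ)sₕ²/nₕ with Wₕ = Nₕ/25763:
  County 2: (10965/25763)²·(1−1838/10965)·1474/1838 = 0.12091935
  County 4: (4198/25763)²·(1−995/4198)·153/995 = 0.0031151205
  County 1: (8731/25763)²·(1−1932/8731)·243/1932 = 0.011249036
  County 3: (1869/25763)²·(1−340/1869)·471.6/340 = 0.0059719863
  → Var(ȳ_str) = 0.14125549.
Var(ȳ_srs) = (1 − 5105/25763)·1760/5105 = 0.27644501.
deff = 0.14125549 / 0.27644501 = 0.5110.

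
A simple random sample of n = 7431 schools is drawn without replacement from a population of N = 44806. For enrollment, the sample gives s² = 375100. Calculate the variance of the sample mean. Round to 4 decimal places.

Under SRS without replacement, Var(ȳ) = (1 − f)·s²/n with f = n/N = 7431/44806 = 0.16584832.
Var(ȳ) = (1 − 0.16584832)·375100/7431 = 0.83415168·50.477728 = 42.106082.

42.1061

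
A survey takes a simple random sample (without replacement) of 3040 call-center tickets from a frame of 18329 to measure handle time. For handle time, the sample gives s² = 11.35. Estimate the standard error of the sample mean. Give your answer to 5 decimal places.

Under SRS without replacement, Var(ȳ) = (1 − f)·s²/n with f = n/N = 3040/18329 = 0.16585738.
Var(ȳ) = (1 − 0.16585738)·11.35/3040 = 0.83414262·0.0037335526 = 0.0031143154.
SE(ȳ) = √(0.0031143154) = 0.05581.

0.05581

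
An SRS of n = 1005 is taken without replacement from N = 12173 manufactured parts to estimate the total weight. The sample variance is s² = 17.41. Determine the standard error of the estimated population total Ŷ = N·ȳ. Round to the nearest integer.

Var(Ŷ) = N²·Var(ȳ) = N²·(1 − n/N)·s²/n.
f = 1005/12173 = 0.08255976; Var(ȳ) = 0.91744024·17.41/1005 = 0.015893169.
Var(Ŷ) = 12173² · 0.015893169 = 2.3550804 × 10^6.
SE(Ŷ) = √(2.3550804 × 10^6) = 1535.

1535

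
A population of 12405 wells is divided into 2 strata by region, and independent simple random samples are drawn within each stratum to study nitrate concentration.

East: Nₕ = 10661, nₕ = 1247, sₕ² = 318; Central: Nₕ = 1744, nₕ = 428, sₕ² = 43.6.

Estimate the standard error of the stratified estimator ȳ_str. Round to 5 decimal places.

0.40968

Var(ȳ_str) = Σₕ Wₕ²(1 − fₕ)sₕ²/nₕ with Wₕ = Nₕ/N, N = 12405.
East: Wₕ = 0.85941153; term = 0.85941153²·(1 − 0.11696839)·318/1247 = 0.166318.
Central: Wₕ = 0.14058847; term = 0.14058847²·(1 − 0.24541284)·43.6/428 = 0.001519328.
Sum = 0.16783733.
SE = √(0.16783733) = 0.40968.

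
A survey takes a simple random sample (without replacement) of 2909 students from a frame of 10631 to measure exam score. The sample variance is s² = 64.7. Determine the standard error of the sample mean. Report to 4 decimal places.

Under SRS without replacement, Var(ȳ) = (1 − f)·s²/n with f = n/N = 2909/10631 = 0.27363371.
Var(ȳ) = (1 − 0.27363371)·64.7/2909 = 0.72636629·0.02224132 = 0.016155345.
SE(ȳ) = √(0.016155345) = 0.1271.

0.1271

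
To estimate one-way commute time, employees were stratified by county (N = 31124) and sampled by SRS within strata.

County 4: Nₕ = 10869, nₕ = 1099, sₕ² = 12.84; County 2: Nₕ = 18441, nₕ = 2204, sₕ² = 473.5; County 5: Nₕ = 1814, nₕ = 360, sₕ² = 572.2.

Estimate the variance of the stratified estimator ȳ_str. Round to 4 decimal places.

Var(ȳ_str) = Σₕ Wₕ²(1 − fₕ)sₕ²/nₕ with Wₕ = Nₕ/N, N = 31124.
County 4: Wₕ = 0.34921604; term = 0.34921604²·(1 − 0.10111326)·12.84/1099 = 0.0012807391.
County 2: Wₕ = 0.59250096; term = 0.59250096²·(1 − 0.11951630)·473.5/2204 = 0.066406079.
County 5: Wₕ = 0.05828300; term = 0.05828300²·(1 − 0.19845645)·572.2/360 = 0.0043276908.
Sum = 0.072014509.

0.0720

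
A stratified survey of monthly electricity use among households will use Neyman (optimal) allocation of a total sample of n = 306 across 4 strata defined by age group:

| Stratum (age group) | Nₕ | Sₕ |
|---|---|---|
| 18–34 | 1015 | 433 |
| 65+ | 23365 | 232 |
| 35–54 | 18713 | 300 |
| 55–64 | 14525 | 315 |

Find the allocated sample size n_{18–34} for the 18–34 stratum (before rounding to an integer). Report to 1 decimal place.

8.4

Neyman allocation: nₕ = n·NₕSₕ / Σⱼ NⱼSⱼ.
Σ NⱼSⱼ = 1015·433 + 23365·232 + 18713·300 + 14525·315 = 1.604945 × 10^7.
n_{18–34} = 306·1015·433 / (1.604945 × 10^7) = 8.4.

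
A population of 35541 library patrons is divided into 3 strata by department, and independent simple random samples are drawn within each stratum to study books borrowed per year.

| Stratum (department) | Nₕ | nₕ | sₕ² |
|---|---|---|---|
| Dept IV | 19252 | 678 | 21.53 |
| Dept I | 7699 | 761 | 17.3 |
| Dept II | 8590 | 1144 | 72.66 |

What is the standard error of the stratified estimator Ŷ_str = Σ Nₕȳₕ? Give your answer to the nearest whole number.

4078

Var(Ŷ_str) = Σₕ Nₕ²(1 − fₕ)sₕ²/nₕ.
Dept IV: 19252²·(1 − 678/19252)·21.53/678 = 1.1355222 × 10^7.
Dept I: 7699²·(1 − 761/7699)·17.3/761 = 1.2143114 × 10^6.
Dept II: 8590²·(1 − 1144/8590)·72.66/1144 = 4.062427 × 10^6.
Sum = 1.663196 × 10^7.
SE = √(1.663196 × 10^7) = 4078.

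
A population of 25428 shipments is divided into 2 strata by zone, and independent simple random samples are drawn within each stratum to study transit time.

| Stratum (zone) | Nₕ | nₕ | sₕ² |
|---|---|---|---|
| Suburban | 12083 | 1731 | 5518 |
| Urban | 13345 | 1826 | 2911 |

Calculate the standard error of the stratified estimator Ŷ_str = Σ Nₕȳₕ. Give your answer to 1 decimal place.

Var(Ŷ_str) = Σₕ Nₕ²(1 − fₕ)sₕ²/nₕ.
Suburban: 12083²·(1 − 1731/12083)·5518/1731 = 3.9873437 × 10^8.
Urban: 13345²·(1 − 1826/13345)·2911/1826 = 2.4506133 × 10^8.
Sum = 6.437957 × 10^8.
SE = √(6.437957 × 10^8) = 25373.1.

25373.1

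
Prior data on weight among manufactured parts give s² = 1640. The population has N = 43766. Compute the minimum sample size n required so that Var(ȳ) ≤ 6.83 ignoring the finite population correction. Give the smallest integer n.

241

Without fpc, n₀ = s²/D = 1640/6.83 = 240.1171.
Rounding up, n = 241.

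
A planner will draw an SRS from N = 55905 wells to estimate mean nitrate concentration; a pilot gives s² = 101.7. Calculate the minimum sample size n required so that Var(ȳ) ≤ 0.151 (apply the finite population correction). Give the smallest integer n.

666

Without fpc, n₀ = s²/D = 101.7/0.151 = 673.5099.
With fpc, (1 − n/N)·s²/n ≤ D requires n ≥ n₀/(1 + n₀/N) = 673.5099/(1 + 673.5099/55905) = 665.4924.
Rounding up, n = 666.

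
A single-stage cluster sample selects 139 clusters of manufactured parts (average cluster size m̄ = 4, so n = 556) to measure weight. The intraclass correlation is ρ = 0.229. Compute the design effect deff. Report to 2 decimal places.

deff = 1 + (4 − 1)·0.229 = 1 + 0.687 = 1.687.

1.69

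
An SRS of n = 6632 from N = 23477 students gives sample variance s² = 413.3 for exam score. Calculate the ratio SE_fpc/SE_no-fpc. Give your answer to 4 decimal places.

0.8471

f = n/N = 6632/23477 = 0.28248924.
SE_no-fpc = √(s²/n) = 0.24963786; SE_fpc = √((1−f)s²/n) = 0.21145826.
Ratio = √(1−f) = 0.84706007.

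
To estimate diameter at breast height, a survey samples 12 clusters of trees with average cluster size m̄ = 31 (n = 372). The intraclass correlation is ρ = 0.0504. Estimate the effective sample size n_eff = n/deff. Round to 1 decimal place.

148.1

deff = 1 + (31 − 1)·0.0504 = 1 + 1.512 = 2.512.
n_eff = 372 / 2.512 = 148.1.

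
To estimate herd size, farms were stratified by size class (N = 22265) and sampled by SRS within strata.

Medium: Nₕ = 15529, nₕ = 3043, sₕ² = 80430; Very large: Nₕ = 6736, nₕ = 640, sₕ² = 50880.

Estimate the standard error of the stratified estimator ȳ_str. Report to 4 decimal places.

Var(ȳ_str) = Σₕ Wₕ²(1 − fₕ)sₕ²/nₕ with Wₕ = Nₕ/N, N = 22265.
Medium: Wₕ = 0.69746238; term = 0.69746238²·(1 − 0.19595595)·80430/3043 = 10.338024.
Very large: Wₕ = 0.30253762; term = 0.30253762²·(1 − 0.09501188)·50880/640 = 6.5851969.
Sum = 16.923221.
SE = √(16.923221) = 4.1138.

4.1138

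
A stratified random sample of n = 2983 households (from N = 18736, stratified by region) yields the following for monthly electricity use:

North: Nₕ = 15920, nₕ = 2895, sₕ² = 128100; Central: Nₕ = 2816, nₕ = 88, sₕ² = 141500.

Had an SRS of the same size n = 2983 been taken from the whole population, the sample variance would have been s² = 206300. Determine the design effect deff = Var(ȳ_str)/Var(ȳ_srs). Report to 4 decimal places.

Var(ȳ_str) = Σ Wₕ²(1−fₕ)sₕ²/nₕ with Wₕ = Nₕ/18736:
  North: (15920/18736)²·(1−2895/15920)·128100/2895 = 26.137714
  Central: (2816/18736)²·(1−88/2816)·141500/88 = 35.188198
  → Var(ȳ_str) = 61.325912.
Var(ȳ_srs) = (1 − 2983/18736)·206300/2983 = 58.147677.
deff = 61.325912 / 58.147677 = 1.0547.

1.0547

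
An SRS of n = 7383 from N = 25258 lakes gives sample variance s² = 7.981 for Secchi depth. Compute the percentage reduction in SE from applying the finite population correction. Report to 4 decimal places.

f = n/N = 7383/25258 = 0.29230343.
SE_no-fpc = √(s²/n) = 0.032878517; SE_fpc = √((1−f)s²/n) = 0.027658955.
Ratio = √(1−f) = 0.84124703. Reduction = 100·(1 − 0.84124703) = 15.8753%.

15.8753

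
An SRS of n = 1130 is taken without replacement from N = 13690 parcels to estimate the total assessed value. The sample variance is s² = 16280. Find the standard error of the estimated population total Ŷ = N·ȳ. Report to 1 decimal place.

Var(Ŷ) = N²·Var(ȳ) = N²·(1 − n/N)·s²/n.
f = 1130/13690 = 0.08254200; Var(ȳ) = 0.91745800·16280/1130 = 13.21789.
Var(Ŷ) = 13690² · 13.21789 = 2.4772454 × 10^9.
SE(Ŷ) = √(2.4772454 × 10^9) = 49771.9.

49771.9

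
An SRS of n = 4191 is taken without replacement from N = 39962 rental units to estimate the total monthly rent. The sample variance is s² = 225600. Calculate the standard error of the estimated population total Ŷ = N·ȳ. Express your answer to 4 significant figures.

277400

Var(Ŷ) = N²·Var(ȳ) = N²·(1 − n/N)·s²/n.
f = 4191/39962 = 0.10487463; Var(ȳ) = 0.89512537·225600/4191 = 48.184272.
Var(Ŷ) = 39962² · 48.184272 = 7.6948425 × 10^10.
SE(Ŷ) = √(7.6948425 × 10^10) = 277400.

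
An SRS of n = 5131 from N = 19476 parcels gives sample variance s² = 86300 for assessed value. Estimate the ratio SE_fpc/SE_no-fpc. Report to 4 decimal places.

f = n/N = 5131/19476 = 0.26345245.
SE_no-fpc = √(s²/n) = 4.1011381; SE_fpc = √((1−f)s²/n) = 3.519693.
Ratio = √(1−f) = 0.85822348.

0.8582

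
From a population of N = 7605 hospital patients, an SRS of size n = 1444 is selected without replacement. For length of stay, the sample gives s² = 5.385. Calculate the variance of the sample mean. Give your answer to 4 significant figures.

0.003021

Under SRS without replacement, Var(ȳ) = (1 − f)·s²/n with f = n/N = 1444/7605 = 0.18987508.
Var(ȳ) = (1 − 0.18987508)·5.385/1444 = 0.81012492·0.0037292244 = 0.0030211376.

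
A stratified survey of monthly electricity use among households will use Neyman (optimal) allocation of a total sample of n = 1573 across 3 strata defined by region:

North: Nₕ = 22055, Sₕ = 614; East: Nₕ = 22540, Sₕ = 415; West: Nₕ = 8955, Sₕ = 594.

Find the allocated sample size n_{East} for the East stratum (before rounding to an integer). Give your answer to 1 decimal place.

Neyman allocation: nₕ = n·NₕSₕ / Σⱼ NⱼSⱼ.
Σ NⱼSⱼ = 22055·614 + 22540·415 + 8955·594 = 2.821514 × 10^7.
n_{East} = 1573·22540·415 / (2.821514 × 10^7) = 521.5.

521.5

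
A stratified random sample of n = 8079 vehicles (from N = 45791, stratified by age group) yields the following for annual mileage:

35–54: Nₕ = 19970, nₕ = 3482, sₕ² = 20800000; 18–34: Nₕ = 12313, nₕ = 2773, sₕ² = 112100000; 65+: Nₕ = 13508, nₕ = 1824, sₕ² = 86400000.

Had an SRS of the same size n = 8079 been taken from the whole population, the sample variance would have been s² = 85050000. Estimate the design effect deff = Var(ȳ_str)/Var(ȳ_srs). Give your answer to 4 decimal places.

0.7806

Var(ȳ_str) = Σ Wₕ²(1−fₕ)sₕ²/nₕ with Wₕ = Nₕ/45791:
  35–54: (19970/45791)²·(1−3482/19970)·20800000/3482 = 938.03784
  18–34: (12313/45791)²·(1−2773/12313)·112100000/2773 = 2264.6847
  65+: (13508/45791)²·(1−1824/13508)·86400000/1824 = 3565.4246
  → Var(ȳ_str) = 6768.1471.
Var(ȳ_srs) = (1 − 8079/45791)·85050000/8079 = 8669.9411.
deff = 6768.1471 / 8669.9411 = 0.7806.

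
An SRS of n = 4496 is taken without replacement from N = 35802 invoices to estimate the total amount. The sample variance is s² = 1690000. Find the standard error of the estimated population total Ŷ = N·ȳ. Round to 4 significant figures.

649100

Var(Ŷ) = N²·Var(ȳ) = N²·(1 − n/N)·s²/n.
f = 4496/35802 = 0.12557958; Var(ȳ) = 0.87442042·1690000/4496 = 328.68561.
Var(Ŷ) = 35802² · 328.68561 = 4.2130369 × 10^11.
SE(Ŷ) = √(4.2130369 × 10^11) = 649100.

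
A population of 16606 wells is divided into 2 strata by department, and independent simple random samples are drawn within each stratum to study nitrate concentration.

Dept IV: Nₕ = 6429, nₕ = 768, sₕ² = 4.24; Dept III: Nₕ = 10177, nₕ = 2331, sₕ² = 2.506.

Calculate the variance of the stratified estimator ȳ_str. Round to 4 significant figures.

0.001040

Var(ȳ_str) = Σₕ Wₕ²(1 − fₕ)sₕ²/nₕ with Wₕ = Nₕ/N, N = 16606.
Dept IV: Wₕ = 0.38714922; term = 0.38714922²·(1 − 0.11945870)·4.24/768 = 7.2863688 × 10^-4.
Dept III: Wₕ = 0.61285078; term = 0.61285078²·(1 − 0.22904589)·2.506/2331 = 3.1129834 × 10^-4.
Sum = 0.0010399352.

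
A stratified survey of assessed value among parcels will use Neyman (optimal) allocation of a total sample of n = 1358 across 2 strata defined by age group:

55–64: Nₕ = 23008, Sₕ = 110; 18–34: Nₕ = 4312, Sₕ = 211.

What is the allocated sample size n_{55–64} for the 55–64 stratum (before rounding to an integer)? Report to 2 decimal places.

Neyman allocation: nₕ = n·NₕSₕ / Σⱼ NⱼSⱼ.
Σ NⱼSⱼ = 23008·110 + 4312·211 = 3.440712 × 10^6.
n_{55–64} = 1358·23008·110 / (3.440712 × 10^6) = 998.90.

998.90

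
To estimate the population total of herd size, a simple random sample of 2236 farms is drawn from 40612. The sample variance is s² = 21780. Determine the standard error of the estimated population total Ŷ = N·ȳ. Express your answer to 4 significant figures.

Var(Ŷ) = N²·Var(ȳ) = N²·(1 − n/N)·s²/n.
f = 2236/40612 = 0.05505762; Var(ȳ) = 0.94494238·21780/2236 = 9.2043135.
Var(Ŷ) = 40612² · 9.2043135 = 1.5180992 × 10^10.
SE(Ŷ) = √(1.5180992 × 10^10) = 123200.

123200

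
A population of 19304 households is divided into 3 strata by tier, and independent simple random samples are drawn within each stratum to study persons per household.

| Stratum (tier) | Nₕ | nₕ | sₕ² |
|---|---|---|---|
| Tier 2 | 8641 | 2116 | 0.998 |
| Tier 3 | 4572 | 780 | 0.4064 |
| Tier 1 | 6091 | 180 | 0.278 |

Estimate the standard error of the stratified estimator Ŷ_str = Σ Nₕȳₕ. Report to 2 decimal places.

Var(Ŷ_str) = Σₕ Nₕ²(1 − fₕ)sₕ²/nₕ.
Tier 2: 8641²·(1 − 2116/8641)·0.998/2116 = 26592.514.
Tier 3: 4572²·(1 − 780/4572)·0.4064/780 = 9033.034.
Tier 1: 6091²·(1 − 180/6091)·0.278/180 = 55606.025.
Sum = 91231.573.
SE = √(91231.573) = 302.05.

302.05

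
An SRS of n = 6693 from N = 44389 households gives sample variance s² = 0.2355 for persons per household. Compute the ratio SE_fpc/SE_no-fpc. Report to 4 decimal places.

f = n/N = 6693/44389 = 0.15078060.
SE_no-fpc = √(s²/n) = 0.0059317801; SE_fpc = √((1−f)s²/n) = 0.0054663193.
Ratio = √(1−f) = 0.92153101.

0.9215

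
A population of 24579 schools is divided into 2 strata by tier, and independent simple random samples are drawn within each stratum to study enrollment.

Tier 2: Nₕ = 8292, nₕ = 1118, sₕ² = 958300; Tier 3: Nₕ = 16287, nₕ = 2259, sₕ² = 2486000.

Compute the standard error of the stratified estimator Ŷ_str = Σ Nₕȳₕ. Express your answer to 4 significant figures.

Var(Ŷ_str) = Σₕ Nₕ²(1 − fₕ)sₕ²/nₕ.
Tier 2: 8292²·(1 − 1118/8292)·958300/1118 = 5.0989453 × 10^10.
Tier 3: 16287²·(1 − 2259/16287)·2486000/2259 = 2.5143269 × 10^11.
Sum = 3.0242214 × 10^11.
SE = √(3.0242214 × 10^11) = 549900.

549900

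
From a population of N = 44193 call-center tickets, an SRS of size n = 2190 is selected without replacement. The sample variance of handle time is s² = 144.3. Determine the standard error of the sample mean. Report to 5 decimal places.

Under SRS without replacement, Var(ȳ) = (1 − f)·s²/n with f = n/N = 2190/44193 = 0.04955536.
Var(ȳ) = (1 − 0.04955536)·144.3/2190 = 0.95044464·0.065890411 = 0.062625188.
SE(ȳ) = √(0.062625188) = 0.25025.

0.25025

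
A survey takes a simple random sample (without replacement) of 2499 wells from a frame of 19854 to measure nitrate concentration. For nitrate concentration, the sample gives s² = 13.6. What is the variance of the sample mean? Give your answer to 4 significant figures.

0.004757

Under SRS without replacement, Var(ȳ) = (1 − f)·s²/n with f = n/N = 2499/19854 = 0.12586884.
Var(ȳ) = (1 − 0.12586884)·13.6/2499 = 0.87413116·0.0054421769 = 0.0047571764.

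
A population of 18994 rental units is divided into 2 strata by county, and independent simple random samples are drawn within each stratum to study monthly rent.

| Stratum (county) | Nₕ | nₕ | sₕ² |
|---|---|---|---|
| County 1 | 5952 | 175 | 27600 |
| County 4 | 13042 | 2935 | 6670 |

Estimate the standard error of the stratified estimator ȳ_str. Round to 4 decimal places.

3.9827

Var(ȳ_str) = Σₕ Wₕ²(1 − fₕ)sₕ²/nₕ with Wₕ = Nₕ/N, N = 18994.
County 1: Wₕ = 0.31336211; term = 0.31336211²·(1 − 0.02940188)·27600/175 = 15.031539.
County 4: Wₕ = 0.68663789; term = 0.68663789²·(1 − 0.22504217)·6670/2935 = 0.83033113.
Sum = 15.86187.
SE = √(15.86187) = 3.9827.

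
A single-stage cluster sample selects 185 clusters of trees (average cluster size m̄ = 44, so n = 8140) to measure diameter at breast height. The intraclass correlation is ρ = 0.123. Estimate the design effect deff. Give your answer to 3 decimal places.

6.289

deff = 1 + (44 − 1)·0.123 = 1 + 5.289 = 6.289.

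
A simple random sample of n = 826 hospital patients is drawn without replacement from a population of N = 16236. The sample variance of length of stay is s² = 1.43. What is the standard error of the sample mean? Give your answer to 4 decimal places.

Under SRS without replacement, Var(ȳ) = (1 − f)·s²/n with f = n/N = 826/16236 = 0.05087460.
Var(ȳ) = (1 − 0.05087460)·1.43/826 = 0.94912540·0.0017312349 = 0.001643159.
SE(ȳ) = √(0.001643159) = 0.0405.

0.0405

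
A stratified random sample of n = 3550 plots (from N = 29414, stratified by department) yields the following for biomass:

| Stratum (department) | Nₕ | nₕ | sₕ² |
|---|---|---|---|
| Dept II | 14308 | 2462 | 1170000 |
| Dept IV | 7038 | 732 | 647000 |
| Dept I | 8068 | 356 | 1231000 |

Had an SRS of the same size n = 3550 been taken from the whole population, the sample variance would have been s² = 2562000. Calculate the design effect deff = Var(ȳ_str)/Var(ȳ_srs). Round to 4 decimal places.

0.6100

Var(ȳ_str) = Σ Wₕ²(1−fₕ)sₕ²/nₕ with Wₕ = Nₕ/29414:
  Dept II: (14308/29414)²·(1−2462/14308)·1170000/2462 = 93.097988
  Dept IV: (7038/29414)²·(1−732/7038)·647000/732 = 45.340703
  Dept I: (8068/29414)²·(1−356/8068)·1231000/356 = 248.67538
  → Var(ȳ_str) = 387.11407.
Var(ȳ_srs) = (1 − 3550/29414)·2562000/3550 = 634.58876.
deff = 387.11407 / 634.58876 = 0.6100.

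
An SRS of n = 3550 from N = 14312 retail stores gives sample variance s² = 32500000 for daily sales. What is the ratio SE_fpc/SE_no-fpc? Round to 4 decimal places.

f = n/N = 3550/14312 = 0.24804360.
SE_no-fpc = √(s²/n) = 95.681396; SE_fpc = √((1−f)s²/n) = 82.970524.
Ratio = √(1−f) = 0.86715420.

0.8672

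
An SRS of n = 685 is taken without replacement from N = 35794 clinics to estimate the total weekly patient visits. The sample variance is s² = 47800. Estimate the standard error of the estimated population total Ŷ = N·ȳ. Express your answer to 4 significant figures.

Var(Ŷ) = N²·Var(ȳ) = N²·(1 − n/N)·s²/n.
f = 685/35794 = 0.01913729; Var(ȳ) = 0.98086271·47800/685 = 68.445603.
Var(Ŷ) = 35794² · 68.445603 = 8.7693221 × 10^10.
SE(Ŷ) = √(8.7693221 × 10^10) = 296100.

296100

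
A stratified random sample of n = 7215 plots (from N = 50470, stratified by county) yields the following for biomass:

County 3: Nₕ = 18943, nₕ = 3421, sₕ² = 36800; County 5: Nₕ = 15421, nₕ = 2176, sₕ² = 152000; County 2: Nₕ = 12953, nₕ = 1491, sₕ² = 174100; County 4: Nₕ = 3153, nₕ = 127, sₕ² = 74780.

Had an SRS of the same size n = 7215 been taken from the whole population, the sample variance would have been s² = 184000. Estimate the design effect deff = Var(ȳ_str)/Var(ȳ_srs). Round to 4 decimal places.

0.7254

Var(ȳ_str) = Σ Wₕ²(1−fₕ)sₕ²/nₕ with Wₕ = Nₕ/50470:
  County 3: (18943/50470)²·(1−3421/18943)·36800/3421 = 1.2417226
  County 5: (15421/50470)²·(1−2176/15421)·152000/2176 = 5.6012194
  County 2: (12953/50470)²·(1−1491/12953)·174100/1491 = 6.8058957
  County 4: (3153/50470)²·(1−127/3153)·74780/127 = 2.2055049
  → Var(ȳ_str) = 15.854343.
Var(ȳ_srs) = (1 − 7215/50470)·184000/7215 = 21.856695.
deff = 15.854343 / 21.856695 = 0.7254.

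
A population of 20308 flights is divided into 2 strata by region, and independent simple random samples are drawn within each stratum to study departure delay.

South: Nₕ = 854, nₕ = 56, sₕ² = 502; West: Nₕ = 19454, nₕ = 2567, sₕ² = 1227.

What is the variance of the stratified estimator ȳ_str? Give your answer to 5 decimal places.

Var(ȳ_str) = Σₕ Wₕ²(1 − fₕ)sₕ²/nₕ with Wₕ = Nₕ/N, N = 20308.
South: Wₕ = 0.04205239; term = 0.04205239²·(1 − 0.06557377)·502/56 = 0.01481297.
West: Wₕ = 0.95794761; term = 0.95794761²·(1 − 0.13195230)·1227/2567 = 0.38075516.
Sum = 0.39556813.

0.39557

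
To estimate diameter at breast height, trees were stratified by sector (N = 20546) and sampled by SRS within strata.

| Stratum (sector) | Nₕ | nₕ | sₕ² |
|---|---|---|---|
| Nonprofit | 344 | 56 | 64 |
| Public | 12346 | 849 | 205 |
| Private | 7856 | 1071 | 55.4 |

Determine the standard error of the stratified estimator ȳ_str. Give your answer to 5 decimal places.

Var(ȳ_str) = Σₕ Wₕ²(1 − fₕ)sₕ²/nₕ with Wₕ = Nₕ/N, N = 20546.
Nonprofit: Wₕ = 0.01674292; term = 0.01674292²·(1 − 0.16279070)·64/56 = 2.6821824 × 10^-4.
Public: Wₕ = 0.60089555; term = 0.60089555²·(1 − 0.06876721)·205/849 = 0.081189975.
Private: Wₕ = 0.38236153; term = 0.38236153²·(1 − 0.13632892)·55.4/1071 = 0.006531562.
Sum = 0.087989755.
SE = √(0.087989755) = 0.29663.

0.29663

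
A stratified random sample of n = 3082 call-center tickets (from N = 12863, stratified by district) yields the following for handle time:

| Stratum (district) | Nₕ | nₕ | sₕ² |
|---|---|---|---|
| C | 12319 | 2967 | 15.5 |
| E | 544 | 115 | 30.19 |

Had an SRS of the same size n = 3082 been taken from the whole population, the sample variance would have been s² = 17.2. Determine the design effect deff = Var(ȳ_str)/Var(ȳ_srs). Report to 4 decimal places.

0.9444

Var(ȳ_str) = Σ Wₕ²(1−fₕ)sₕ²/nₕ with Wₕ = Nₕ/12863:
  C: (12319/12863)²·(1−2967/12319)·15.5/2967 = 0.003637555
  E: (544/12863)²·(1−115/544)·30.19/115 = 3.7028569 × 10^-4
  → Var(ȳ_str) = 0.0040078407.
Var(ȳ_srs) = (1 − 3082/12863)·17.2/3082 = 0.0042436231.
deff = 0.0040078407 / 0.0042436231 = 0.9444.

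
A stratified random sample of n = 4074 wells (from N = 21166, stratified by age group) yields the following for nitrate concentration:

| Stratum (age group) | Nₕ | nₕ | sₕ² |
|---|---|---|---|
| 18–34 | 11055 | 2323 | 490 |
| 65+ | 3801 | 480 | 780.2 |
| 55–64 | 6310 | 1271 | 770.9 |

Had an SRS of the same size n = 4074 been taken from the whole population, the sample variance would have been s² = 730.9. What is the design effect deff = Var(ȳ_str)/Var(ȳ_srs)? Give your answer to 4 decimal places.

0.9270

Var(ȳ_str) = Σ Wₕ²(1−fₕ)sₕ²/nₕ with Wₕ = Nₕ/21166:
  18–34: (11055/21166)²·(1−2323/11055)·490/2323 = 0.045450824
  65+: (3801/21166)²·(1−480/3801)·780.2/480 = 0.045798776
  55–64: (6310/21166)²·(1−1271/6310)·770.9/1271 = 0.043047569
  → Var(ȳ_str) = 0.13429717.
Var(ȳ_srs) = (1 − 4074/21166)·730.9/4074 = 0.14487419.
deff = 0.13429717 / 0.14487419 = 0.9270.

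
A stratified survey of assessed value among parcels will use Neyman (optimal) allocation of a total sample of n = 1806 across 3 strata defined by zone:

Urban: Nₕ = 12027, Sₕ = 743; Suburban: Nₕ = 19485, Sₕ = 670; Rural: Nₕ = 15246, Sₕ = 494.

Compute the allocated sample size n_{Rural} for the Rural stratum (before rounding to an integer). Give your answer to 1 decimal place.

460.7

Neyman allocation: nₕ = n·NₕSₕ / Σⱼ NⱼSⱼ.
Σ NⱼSⱼ = 12027·743 + 19485·670 + 15246·494 = 2.9522535 × 10^7.
n_{Rural} = 1806·15246·494 / (2.9522535 × 10^7) = 460.7.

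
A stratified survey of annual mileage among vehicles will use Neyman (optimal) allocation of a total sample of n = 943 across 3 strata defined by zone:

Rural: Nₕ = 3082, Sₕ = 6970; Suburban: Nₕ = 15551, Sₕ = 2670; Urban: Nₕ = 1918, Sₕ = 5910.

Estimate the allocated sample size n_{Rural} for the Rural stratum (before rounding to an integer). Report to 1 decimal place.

272.5

Neyman allocation: nₕ = n·NₕSₕ / Σⱼ NⱼSⱼ.
Σ NⱼSⱼ = 3082·6970 + 15551·2670 + 1918·5910 = 7.433809 × 10^7.
n_{Rural} = 943·3082·6970 / (7.433809 × 10^7) = 272.5.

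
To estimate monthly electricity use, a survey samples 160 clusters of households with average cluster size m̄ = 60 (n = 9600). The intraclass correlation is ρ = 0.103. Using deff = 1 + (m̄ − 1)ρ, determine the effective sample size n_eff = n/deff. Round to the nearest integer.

1357

deff = 1 + (60 − 1)·0.103 = 1 + 6.077 = 7.077.
n_eff = 9600 / 7.077 = 1357.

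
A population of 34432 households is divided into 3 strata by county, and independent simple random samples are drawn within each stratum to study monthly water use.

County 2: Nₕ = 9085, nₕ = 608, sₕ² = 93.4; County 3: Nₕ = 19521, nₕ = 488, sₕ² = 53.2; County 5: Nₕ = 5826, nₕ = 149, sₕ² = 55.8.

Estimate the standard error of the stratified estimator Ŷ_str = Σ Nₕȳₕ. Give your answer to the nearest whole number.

8045

Var(Ŷ_str) = Σₕ Nₕ²(1 − fₕ)sₕ²/nₕ.
County 2: 9085²·(1 − 608/9085)·93.4/608 = 1.1830699 × 10^7.
County 3: 19521²·(1 − 488/19521)·53.2/488 = 4.0504299 × 10^7.
County 5: 5826²·(1 − 149/5826)·55.8/149 = 1.2386178 × 10^7.
Sum = 6.4721176 × 10^7.
SE = √(6.4721176 × 10^7) = 8045.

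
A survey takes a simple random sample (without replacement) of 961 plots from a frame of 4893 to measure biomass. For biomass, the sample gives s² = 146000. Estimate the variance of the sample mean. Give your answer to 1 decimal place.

122.1

Under SRS without replacement, Var(ȳ) = (1 − f)·s²/n with f = n/N = 961/4893 = 0.19640302.
Var(ȳ) = (1 − 0.19640302)·146000/961 = 0.80359698·151.92508 = 122.08653.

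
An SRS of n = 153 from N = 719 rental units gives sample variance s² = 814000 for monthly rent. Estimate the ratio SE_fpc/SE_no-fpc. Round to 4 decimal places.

f = n/N = 153/719 = 0.21279555.
SE_no-fpc = √(s²/n) = 72.940122; SE_fpc = √((1−f)s²/n) = 64.71579.
Ratio = √(1−f) = 0.88724543.

0.8872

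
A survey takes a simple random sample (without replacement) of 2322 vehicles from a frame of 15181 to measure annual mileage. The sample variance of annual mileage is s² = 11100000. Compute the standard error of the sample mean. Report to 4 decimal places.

Under SRS without replacement, Var(ȳ) = (1 − f)·s²/n with f = n/N = 2322/15181 = 0.15295435.
Var(ȳ) = (1 − 0.15295435)·11100000/2322 = 0.84704565·4780.3618 = 4049.1846.
SE(ȳ) = √(4049.1846) = 63.6332.

63.6332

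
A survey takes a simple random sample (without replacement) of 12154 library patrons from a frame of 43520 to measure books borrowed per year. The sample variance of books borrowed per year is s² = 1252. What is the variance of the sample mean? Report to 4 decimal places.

Under SRS without replacement, Var(ȳ) = (1 − f)·s²/n with f = n/N = 12154/43520 = 0.27927390.
Var(ȳ) = (1 − 0.27927390)·1252/12154 = 0.72072610·0.10301135 = 0.074242972.

0.0742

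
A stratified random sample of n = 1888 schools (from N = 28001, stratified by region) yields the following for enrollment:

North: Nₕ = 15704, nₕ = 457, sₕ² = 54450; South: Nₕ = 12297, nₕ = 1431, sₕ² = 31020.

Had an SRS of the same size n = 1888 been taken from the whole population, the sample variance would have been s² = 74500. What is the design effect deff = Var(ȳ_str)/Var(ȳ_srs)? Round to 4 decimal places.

Var(ȳ_str) = Σ Wₕ²(1−fₕ)sₕ²/nₕ with Wₕ = Nₕ/28001:
  North: (15704/28001)²·(1−457/15704)·54450/457 = 36.385579
  South: (12297/28001)²·(1−1431/12297)·31020/1431 = 3.6942302
  → Var(ȳ_str) = 40.079809.
Var(ȳ_srs) = (1 − 1888/28001)·74500/1888 = 36.799126.
deff = 40.079809 / 36.799126 = 1.0892.

1.0892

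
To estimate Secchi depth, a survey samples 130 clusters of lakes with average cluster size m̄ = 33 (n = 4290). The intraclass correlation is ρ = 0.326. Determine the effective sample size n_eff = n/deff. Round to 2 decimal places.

deff = 1 + (33 − 1)·0.326 = 1 + 10.432 = 11.432.
n_eff = 4290 / 11.432 = 375.26.

375.26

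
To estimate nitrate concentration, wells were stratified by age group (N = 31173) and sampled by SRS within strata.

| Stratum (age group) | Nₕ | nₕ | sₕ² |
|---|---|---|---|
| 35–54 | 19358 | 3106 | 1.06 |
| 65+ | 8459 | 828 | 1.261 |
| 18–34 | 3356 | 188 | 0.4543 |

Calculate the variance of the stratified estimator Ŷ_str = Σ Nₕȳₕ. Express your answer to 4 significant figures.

231400

Var(Ŷ_str) = Σₕ Nₕ²(1 − fₕ)sₕ²/nₕ.
35–54: 19358²·(1 − 3106/19358)·1.06/3106 = 107367.22.
65+: 8459²·(1 − 828/8459)·1.261/828 = 98307.178.
18–34: 3356²·(1 − 188/3356)·0.4543/188 = 25691.651.
Sum = 231366.05.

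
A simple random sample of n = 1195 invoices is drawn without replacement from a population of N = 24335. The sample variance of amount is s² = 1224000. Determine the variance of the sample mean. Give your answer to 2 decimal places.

973.97

Under SRS without replacement, Var(ȳ) = (1 − f)·s²/n with f = n/N = 1195/24335 = 0.04910623.
Var(ȳ) = (1 − 0.04910623)·1224000/1195 = 0.95089377·1024.2678 = 973.96986.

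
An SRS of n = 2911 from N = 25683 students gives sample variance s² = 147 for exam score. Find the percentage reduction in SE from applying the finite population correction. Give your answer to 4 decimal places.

f = n/N = 2911/25683 = 0.11334346.
SE_no-fpc = √(s²/n) = 0.22471785; SE_fpc = √((1−f)s²/n) = 0.21159981.
Ratio = √(1−f) = 0.94162442. Reduction = 100·(1 − 0.94162442) = 5.8376%.

5.8376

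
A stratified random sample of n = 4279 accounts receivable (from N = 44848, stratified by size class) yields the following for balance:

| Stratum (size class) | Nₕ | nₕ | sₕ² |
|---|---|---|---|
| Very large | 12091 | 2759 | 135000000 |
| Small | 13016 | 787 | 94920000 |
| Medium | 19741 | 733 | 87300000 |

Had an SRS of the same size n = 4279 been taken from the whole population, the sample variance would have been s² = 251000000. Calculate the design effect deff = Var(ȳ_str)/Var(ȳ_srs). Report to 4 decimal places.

Var(ȳ_str) = Σ Wₕ²(1−fₕ)sₕ²/nₕ with Wₕ = Nₕ/44848:
  Very large: (12091/44848)²·(1−2759/12091)·135000000/2759 = 2744.94
  Small: (13016/44848)²·(1−787/13016)·94920000/787 = 9544.7668
  Medium: (19741/44848)²·(1−733/19741)·87300000/733 = 22219.265
  → Var(ȳ_str) = 34508.972.
Var(ȳ_srs) = (1 − 4279/44848)·251000000/4279 = 53061.883.
deff = 34508.972 / 53061.883 = 0.6504.

0.6504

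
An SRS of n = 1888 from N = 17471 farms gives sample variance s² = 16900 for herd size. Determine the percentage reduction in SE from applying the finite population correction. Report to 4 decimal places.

f = n/N = 1888/17471 = 0.10806479.
SE_no-fpc = √(s²/n) = 2.9918675; SE_fpc = √((1−f)s²/n) = 2.8255891.
Ratio = √(1−f) = 0.94442321. Reduction = 100·(1 − 0.94442321) = 5.5577%.

5.5577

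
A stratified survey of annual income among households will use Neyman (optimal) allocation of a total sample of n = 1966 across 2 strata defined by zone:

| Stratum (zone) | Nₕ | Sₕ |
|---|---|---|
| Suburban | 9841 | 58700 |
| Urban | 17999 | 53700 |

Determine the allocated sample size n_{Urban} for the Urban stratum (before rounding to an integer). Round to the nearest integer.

1231

Neyman allocation: nₕ = n·NₕSₕ / Σⱼ NⱼSⱼ.
Σ NⱼSⱼ = 9841·58700 + 17999·53700 = 1.544213 × 10^9.
n_{Urban} = 1966·17999·53700 / (1.544213 × 10^9) = 1231.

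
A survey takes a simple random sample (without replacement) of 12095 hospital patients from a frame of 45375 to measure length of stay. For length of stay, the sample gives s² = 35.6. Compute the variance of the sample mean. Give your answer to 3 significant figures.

0.00216

Under SRS without replacement, Var(ȳ) = (1 − f)·s²/n with f = n/N = 12095/45375 = 0.26655647.
Var(ȳ) = (1 − 0.26655647)·35.6/12095 = 0.73344353·0.002943365 = 0.002158792.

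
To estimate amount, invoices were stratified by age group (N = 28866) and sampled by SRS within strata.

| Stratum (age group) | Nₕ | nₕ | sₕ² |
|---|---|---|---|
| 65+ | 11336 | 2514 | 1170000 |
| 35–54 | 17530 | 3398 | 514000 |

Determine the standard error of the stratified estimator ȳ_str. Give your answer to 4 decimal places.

Var(ȳ_str) = Σₕ Wₕ²(1 − fₕ)sₕ²/nₕ with Wₕ = Nₕ/N, N = 28866.
65+: Wₕ = 0.39271115; term = 0.39271115²·(1 − 0.22177135)·1170000/2514 = 55.85657.
35–54: Wₕ = 0.60728885; term = 0.60728885²·(1 − 0.19383913)·514000/3398 = 44.973022.
Sum = 100.82959.
SE = √(100.82959) = 10.0414.

10.0414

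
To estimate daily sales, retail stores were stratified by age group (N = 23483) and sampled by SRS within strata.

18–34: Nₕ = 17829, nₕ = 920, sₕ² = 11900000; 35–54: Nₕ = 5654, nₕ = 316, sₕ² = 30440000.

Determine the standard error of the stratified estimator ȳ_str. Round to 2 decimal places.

111.10

Var(ȳ_str) = Σₕ Wₕ²(1 − fₕ)sₕ²/nₕ with Wₕ = Nₕ/N, N = 23483.
18–34: Wₕ = 0.75923008; term = 0.75923008²·(1 − 0.05160132)·11900000/920 = 7071.2613.
35–54: Wₕ = 0.24076992; term = 0.24076992²·(1 − 0.05588964)·30440000/316 = 5272.1139.
Sum = 12343.375.
SE = √(12343.375) = 111.10.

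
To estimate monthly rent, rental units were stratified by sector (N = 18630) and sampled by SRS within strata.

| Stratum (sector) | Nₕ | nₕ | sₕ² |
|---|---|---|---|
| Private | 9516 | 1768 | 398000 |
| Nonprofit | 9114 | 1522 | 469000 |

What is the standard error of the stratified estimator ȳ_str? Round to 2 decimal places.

Var(ȳ_str) = Σₕ Wₕ²(1 − fₕ)sₕ²/nₕ with Wₕ = Nₕ/N, N = 18630.
Private: Wₕ = 0.51078905; term = 0.51078905²·(1 − 0.18579235)·398000/1768 = 47.821054.
Nonprofit: Wₕ = 0.48921095; term = 0.48921095²·(1 − 0.16699583)·469000/1522 = 61.432431.
Sum = 109.25349.
SE = √(109.25349) = 10.45.

10.45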